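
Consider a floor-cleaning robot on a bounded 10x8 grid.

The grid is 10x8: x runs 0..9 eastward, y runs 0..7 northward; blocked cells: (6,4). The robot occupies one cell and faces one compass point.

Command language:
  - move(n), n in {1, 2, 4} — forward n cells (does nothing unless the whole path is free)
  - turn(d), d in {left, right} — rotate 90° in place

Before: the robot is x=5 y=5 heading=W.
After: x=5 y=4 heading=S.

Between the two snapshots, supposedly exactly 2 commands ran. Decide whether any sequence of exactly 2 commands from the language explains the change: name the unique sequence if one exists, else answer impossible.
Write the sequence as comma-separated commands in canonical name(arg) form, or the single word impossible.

turn(left), move(1)

key: order matters: swapping turn(left) and move(1) lands elsewhere
begin: x=5 y=5 heading=W
step 1 (turn(left)): x=5 y=5 heading=S
step 2 (move(1)): x=5 y=4 heading=S
all 25 alternatives checked — unique.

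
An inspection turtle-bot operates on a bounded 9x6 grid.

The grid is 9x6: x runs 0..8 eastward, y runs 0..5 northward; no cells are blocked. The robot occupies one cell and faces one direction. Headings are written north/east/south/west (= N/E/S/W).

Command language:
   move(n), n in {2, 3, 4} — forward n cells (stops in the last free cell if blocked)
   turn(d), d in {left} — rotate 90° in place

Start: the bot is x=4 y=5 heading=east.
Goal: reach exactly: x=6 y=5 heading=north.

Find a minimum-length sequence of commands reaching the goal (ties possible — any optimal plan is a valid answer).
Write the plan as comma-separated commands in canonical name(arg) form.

begin: x=4 y=5 heading=east
[1] after move(2): x=6 y=5 heading=east
[2] after turn(left): x=6 y=5 heading=north
minimal: 2 command(s), checked below 2.

move(2), turn(left)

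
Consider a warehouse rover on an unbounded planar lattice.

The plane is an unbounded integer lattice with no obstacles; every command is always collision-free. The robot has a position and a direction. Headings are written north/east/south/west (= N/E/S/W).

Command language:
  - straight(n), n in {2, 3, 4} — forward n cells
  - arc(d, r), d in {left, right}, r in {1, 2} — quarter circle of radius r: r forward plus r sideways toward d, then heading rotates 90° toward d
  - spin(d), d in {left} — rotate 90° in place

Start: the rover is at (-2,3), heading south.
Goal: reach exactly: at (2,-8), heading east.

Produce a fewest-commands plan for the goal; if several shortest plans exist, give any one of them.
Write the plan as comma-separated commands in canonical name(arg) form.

from: at (-2,3), heading south
step 1 (spin(left)): at (-2,3), heading east
step 2 (arc(right, 2)): at (0,1), heading south
step 3 (straight(4)): at (0,-3), heading south
step 4 (straight(3)): at (0,-6), heading south
step 5 (arc(left, 2)): at (2,-8), heading east
shorter routes all fall short; 5 is best.

spin(left), arc(right, 2), straight(4), straight(3), arc(left, 2)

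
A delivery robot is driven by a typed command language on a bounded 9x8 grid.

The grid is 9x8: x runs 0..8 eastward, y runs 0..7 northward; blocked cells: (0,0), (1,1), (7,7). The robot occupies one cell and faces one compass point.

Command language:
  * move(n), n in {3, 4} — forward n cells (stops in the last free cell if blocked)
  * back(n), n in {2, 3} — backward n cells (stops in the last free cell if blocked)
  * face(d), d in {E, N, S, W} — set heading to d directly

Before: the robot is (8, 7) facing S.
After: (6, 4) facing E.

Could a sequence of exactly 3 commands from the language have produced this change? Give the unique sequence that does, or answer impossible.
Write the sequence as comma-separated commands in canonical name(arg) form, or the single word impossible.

move(3), face(E), back(2)

key: position moved to (6,4) AND the heading swung to E — translation plus rotation needed
t0: (8, 7) facing S
step 1 (move(3)): (8, 4) facing S
step 2 (face(E)): (8, 4) facing E
step 3 (back(2)): (6, 4) facing E
all 512 alternatives checked — unique.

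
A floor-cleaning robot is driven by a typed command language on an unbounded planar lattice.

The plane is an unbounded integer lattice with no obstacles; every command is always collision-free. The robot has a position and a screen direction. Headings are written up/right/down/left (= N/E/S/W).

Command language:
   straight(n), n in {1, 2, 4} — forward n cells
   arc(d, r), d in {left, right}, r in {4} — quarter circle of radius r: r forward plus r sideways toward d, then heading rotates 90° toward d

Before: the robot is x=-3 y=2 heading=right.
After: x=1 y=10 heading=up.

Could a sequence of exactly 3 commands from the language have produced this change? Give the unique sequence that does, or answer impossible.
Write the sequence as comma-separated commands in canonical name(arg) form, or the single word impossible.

arc(left, 4), straight(2), straight(2)

key: position moved to (1,10) AND the heading swung to N — translation plus rotation needed
begin: x=-3 y=2 heading=right
1. arc(left, 4) → x=1 y=6 heading=up
2. straight(2) → x=1 y=8 heading=up
3. straight(2) → x=1 y=10 heading=up
no other 3-command option fits: unique.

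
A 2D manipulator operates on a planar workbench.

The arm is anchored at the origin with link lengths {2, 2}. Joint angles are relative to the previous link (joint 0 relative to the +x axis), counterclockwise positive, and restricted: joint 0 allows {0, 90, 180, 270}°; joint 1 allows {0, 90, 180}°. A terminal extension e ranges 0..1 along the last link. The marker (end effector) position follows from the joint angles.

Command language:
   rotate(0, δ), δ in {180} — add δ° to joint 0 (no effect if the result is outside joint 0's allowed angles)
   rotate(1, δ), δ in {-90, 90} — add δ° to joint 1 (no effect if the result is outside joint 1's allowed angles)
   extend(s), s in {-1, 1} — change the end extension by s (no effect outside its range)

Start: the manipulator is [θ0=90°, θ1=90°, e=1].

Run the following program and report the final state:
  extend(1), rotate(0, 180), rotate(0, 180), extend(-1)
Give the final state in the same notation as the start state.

start: [θ0=90°, θ1=90°, e=1]
t=1 extend(1) ⇒ [θ0=90°, θ1=90°, e=1]
t=2 rotate(0, 180) ⇒ [θ0=270°, θ1=90°, e=1]
t=3 rotate(0, 180) ⇒ [θ0=90°, θ1=90°, e=1]
t=4 extend(-1) ⇒ [θ0=90°, θ1=90°, e=0]

[θ0=90°, θ1=90°, e=0]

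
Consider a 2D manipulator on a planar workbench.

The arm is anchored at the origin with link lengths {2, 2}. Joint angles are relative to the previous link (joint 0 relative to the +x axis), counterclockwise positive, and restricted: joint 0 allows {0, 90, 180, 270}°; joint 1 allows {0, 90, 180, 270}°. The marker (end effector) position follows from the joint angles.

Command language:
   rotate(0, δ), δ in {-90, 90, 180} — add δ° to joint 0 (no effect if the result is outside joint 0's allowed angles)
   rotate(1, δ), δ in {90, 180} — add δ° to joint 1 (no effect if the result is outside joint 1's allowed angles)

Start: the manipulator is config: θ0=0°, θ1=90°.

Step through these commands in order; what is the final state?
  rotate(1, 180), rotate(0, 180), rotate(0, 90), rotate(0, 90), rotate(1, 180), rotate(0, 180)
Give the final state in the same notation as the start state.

config: θ0=180°, θ1=90°

from: config: θ0=0°, θ1=90°
[1] after rotate(1, 180): config: θ0=0°, θ1=270°
[2] after rotate(0, 180): config: θ0=180°, θ1=270°
[3] after rotate(0, 90): config: θ0=270°, θ1=270°
[4] after rotate(0, 90): config: θ0=0°, θ1=270°
[5] after rotate(1, 180): config: θ0=0°, θ1=90°
[6] after rotate(0, 180): config: θ0=180°, θ1=90°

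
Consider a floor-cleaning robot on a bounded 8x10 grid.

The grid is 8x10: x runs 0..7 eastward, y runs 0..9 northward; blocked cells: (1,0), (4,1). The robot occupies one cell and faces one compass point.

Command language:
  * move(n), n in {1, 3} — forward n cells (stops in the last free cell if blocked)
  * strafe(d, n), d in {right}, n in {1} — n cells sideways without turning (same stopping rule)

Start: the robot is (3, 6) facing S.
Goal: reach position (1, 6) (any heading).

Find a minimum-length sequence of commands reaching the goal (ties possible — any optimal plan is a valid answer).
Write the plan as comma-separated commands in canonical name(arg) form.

initial: (3, 6) facing S
1. strafe(right, 1) → (2, 6) facing S
2. strafe(right, 1) → (1, 6) facing S
shorter routes all fall short; 2 is best.

strafe(right, 1), strafe(right, 1)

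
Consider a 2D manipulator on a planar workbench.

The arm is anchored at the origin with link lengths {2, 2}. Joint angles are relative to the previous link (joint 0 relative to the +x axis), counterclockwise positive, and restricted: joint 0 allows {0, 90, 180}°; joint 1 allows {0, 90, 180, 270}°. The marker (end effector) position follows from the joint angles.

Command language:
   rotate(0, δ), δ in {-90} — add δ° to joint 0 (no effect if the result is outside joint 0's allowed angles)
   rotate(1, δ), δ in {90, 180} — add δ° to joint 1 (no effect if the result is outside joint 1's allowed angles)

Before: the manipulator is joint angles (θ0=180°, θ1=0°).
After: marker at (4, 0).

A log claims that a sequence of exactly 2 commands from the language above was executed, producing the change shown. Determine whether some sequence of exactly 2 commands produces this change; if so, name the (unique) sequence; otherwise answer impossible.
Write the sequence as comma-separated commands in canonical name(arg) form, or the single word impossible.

t0: joint angles (θ0=180°, θ1=0°)
1. rotate(0, -90) → joint angles (θ0=90°, θ1=0°)
2. rotate(0, -90) → joint angles (θ0=0°, θ1=0°)
all 9 alternatives checked — unique.

rotate(0, -90), rotate(0, -90)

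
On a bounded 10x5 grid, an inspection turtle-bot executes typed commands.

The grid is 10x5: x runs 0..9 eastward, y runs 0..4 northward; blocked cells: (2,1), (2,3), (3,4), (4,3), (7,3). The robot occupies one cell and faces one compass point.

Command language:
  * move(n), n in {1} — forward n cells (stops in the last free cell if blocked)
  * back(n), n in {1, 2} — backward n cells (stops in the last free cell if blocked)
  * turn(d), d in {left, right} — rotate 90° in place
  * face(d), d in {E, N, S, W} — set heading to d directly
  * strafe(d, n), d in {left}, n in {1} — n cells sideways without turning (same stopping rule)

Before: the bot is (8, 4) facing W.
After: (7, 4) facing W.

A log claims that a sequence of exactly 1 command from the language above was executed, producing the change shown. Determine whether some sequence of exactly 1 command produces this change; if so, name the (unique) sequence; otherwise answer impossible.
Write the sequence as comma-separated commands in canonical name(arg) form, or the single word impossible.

key: still facing W — the one step turns nothing
start: (8, 4) facing W
t=1 move(1) ⇒ (7, 4) facing W
all 10 alternatives checked — unique.

move(1)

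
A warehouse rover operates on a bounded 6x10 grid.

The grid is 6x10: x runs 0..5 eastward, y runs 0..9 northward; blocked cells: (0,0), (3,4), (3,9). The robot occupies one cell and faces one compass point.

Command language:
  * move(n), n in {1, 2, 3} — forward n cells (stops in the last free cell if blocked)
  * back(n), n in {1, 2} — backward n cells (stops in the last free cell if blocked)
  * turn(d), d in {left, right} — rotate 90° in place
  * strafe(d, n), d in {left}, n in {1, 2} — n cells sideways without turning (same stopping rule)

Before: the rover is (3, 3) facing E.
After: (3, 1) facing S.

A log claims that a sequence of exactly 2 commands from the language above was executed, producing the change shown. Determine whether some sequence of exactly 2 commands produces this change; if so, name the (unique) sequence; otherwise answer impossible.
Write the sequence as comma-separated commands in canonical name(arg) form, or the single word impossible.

key: running move(2) before turn(right) would end elsewhere — order is forced
t0: (3, 3) facing E
t=1 turn(right) ⇒ (3, 3) facing S
t=2 move(2) ⇒ (3, 1) facing S
no other 2-command option fits: unique.

turn(right), move(2)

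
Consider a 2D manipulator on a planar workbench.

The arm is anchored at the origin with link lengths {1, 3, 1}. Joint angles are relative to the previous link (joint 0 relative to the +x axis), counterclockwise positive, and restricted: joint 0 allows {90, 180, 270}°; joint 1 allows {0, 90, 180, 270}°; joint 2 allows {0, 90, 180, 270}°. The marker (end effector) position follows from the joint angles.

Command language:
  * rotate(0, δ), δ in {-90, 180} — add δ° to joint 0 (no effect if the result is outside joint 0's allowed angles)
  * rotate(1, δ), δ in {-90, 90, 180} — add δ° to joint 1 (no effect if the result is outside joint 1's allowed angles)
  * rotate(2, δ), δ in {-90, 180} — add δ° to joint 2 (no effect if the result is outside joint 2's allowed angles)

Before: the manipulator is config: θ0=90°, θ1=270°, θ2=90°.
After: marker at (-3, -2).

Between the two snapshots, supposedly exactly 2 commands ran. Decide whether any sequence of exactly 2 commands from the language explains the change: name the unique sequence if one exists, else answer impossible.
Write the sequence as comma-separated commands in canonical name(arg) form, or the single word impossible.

rotate(0, -90), rotate(0, 180)

key: order matters: swapping rotate(0, -90) and rotate(0, 180) lands elsewhere
initial: config: θ0=90°, θ1=270°, θ2=90°
1. rotate(0, -90) → config: θ0=90°, θ1=270°, θ2=90°
2. rotate(0, 180) → config: θ0=270°, θ1=270°, θ2=90°
no rival 2-sequence matches.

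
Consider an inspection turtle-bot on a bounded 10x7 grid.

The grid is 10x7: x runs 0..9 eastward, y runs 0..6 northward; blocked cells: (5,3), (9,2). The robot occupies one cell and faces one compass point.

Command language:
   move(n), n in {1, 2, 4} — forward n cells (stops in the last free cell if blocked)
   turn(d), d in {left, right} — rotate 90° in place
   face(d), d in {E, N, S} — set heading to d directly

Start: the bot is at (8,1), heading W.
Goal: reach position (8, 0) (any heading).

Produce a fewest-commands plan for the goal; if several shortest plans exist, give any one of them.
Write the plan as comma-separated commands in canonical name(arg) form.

begin: at (8,1), heading W
step 1 (face(S)): at (8,1), heading S
step 2 (move(2)): at (8,0), heading S
minimal: 2 command(s), checked below 2.

face(S), move(2)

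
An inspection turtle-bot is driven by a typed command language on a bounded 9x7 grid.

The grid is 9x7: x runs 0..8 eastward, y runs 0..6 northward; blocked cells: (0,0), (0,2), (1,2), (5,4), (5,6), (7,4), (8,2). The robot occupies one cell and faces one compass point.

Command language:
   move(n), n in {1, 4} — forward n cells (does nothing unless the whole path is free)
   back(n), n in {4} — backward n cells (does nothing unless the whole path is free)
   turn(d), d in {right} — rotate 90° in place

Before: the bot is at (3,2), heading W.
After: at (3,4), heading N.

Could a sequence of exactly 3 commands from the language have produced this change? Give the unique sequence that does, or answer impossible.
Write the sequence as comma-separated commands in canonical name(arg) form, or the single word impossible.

key: cell and facing (now N) both changed — the 3 commands mix motion and turning
t0: at (3,2), heading W
1. turn(right) → at (3,2), heading N
2. move(1) → at (3,3), heading N
3. move(1) → at (3,4), heading N
all 64 alternatives checked — unique.

turn(right), move(1), move(1)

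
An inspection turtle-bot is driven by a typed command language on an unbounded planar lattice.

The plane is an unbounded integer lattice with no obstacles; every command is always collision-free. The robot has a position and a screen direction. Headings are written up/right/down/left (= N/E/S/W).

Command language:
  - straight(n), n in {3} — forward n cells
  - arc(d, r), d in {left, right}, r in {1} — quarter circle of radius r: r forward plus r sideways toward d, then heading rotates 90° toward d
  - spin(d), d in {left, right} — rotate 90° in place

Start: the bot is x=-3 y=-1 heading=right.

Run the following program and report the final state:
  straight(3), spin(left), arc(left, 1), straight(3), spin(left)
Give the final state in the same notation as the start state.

from: x=-3 y=-1 heading=right
t=1 straight(3) ⇒ x=0 y=-1 heading=right
t=2 spin(left) ⇒ x=0 y=-1 heading=up
t=3 arc(left, 1) ⇒ x=-1 y=0 heading=left
t=4 straight(3) ⇒ x=-4 y=0 heading=left
t=5 spin(left) ⇒ x=-4 y=0 heading=down

x=-4 y=0 heading=down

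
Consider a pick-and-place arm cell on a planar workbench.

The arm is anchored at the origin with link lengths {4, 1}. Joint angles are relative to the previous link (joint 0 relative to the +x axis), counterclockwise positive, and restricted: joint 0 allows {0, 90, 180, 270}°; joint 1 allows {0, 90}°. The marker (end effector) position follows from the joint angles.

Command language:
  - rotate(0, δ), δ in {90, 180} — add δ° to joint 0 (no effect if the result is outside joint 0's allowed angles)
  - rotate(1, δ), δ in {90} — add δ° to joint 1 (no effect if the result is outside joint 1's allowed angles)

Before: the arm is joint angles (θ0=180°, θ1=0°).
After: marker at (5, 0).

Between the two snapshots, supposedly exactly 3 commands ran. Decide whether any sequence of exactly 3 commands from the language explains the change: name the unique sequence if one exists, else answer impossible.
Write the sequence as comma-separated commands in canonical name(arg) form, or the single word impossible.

rotate(0, 180), rotate(0, 180), rotate(0, 180)

from: joint angles (θ0=180°, θ1=0°)
[1] after rotate(0, 180): joint angles (θ0=0°, θ1=0°)
[2] after rotate(0, 180): joint angles (θ0=180°, θ1=0°)
[3] after rotate(0, 180): joint angles (θ0=0°, θ1=0°)
no rival 3-sequence matches.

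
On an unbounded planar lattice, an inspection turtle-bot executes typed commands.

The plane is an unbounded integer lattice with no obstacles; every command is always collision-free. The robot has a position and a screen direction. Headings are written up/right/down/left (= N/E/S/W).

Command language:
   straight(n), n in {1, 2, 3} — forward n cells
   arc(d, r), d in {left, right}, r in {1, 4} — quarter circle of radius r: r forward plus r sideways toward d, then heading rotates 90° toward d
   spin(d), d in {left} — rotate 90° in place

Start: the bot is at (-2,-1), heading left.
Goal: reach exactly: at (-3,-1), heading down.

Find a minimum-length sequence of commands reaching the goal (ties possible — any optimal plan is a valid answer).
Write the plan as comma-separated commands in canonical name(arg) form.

start: at (-2,-1), heading left
step 1 (straight(1)): at (-3,-1), heading left
step 2 (spin(left)): at (-3,-1), heading down
no 1-step plan works, so 2 is optimal.

straight(1), spin(left)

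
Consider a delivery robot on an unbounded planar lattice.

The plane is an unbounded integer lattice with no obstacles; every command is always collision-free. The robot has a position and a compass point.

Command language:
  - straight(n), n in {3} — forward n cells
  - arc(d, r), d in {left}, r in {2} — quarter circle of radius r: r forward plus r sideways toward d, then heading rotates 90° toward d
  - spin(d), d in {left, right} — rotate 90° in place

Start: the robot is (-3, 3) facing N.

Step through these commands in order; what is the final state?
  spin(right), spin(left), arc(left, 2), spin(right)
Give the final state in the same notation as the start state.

(-5, 5) facing N

start: (-3, 3) facing N
t=1 spin(right) ⇒ (-3, 3) facing E
t=2 spin(left) ⇒ (-3, 3) facing N
t=3 arc(left, 2) ⇒ (-5, 5) facing W
t=4 spin(right) ⇒ (-5, 5) facing N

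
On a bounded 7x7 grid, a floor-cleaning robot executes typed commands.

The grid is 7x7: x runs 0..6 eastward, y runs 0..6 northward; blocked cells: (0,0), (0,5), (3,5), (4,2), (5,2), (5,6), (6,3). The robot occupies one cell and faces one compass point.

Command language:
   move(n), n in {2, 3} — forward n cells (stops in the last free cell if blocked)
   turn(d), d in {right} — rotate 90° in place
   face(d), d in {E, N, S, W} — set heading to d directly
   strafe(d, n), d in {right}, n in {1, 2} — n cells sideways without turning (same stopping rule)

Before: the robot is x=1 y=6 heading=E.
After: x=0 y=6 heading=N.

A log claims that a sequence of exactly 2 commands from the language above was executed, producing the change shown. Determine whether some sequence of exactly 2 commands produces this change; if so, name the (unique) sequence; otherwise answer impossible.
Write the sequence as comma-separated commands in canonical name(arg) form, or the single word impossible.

all 81 sequences checked — none match.

impossible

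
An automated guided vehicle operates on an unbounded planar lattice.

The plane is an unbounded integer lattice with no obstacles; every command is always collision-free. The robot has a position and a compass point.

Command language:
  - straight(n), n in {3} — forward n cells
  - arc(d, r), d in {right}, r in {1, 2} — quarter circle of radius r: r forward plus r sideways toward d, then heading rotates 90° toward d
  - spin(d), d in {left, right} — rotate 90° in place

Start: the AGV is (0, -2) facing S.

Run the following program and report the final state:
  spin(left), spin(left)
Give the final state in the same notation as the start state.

initial: (0, -2) facing S
1. spin(left) → (0, -2) facing E
2. spin(left) → (0, -2) facing N

(0, -2) facing N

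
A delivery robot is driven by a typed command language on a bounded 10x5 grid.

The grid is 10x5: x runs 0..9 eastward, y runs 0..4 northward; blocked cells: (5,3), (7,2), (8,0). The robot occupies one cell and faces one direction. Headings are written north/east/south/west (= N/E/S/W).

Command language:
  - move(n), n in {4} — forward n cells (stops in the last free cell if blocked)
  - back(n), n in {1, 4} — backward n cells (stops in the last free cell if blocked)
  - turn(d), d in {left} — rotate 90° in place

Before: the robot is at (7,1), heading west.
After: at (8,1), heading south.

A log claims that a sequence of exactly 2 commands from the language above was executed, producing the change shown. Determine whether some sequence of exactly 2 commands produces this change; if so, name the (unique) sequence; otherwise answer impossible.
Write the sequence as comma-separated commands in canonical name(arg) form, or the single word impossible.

back(1), turn(left)

key: order matters: swapping back(1) and turn(left) lands elsewhere
t0: at (7,1), heading west
[1] after back(1): at (8,1), heading west
[2] after turn(left): at (8,1), heading south
no rival 2-sequence matches.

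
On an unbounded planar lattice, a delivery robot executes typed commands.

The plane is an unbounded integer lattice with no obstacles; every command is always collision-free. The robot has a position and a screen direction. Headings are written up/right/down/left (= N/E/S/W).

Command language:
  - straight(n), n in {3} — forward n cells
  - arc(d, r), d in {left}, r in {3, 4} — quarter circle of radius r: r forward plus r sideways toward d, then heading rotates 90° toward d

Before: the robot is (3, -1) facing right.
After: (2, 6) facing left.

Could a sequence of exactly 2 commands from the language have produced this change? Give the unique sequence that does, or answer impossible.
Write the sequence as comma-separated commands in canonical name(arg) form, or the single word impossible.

key: order matters: swapping arc(left, 3) and arc(left, 4) lands elsewhere
t0: (3, -1) facing right
step 1 (arc(left, 3)): (6, 2) facing up
step 2 (arc(left, 4)): (2, 6) facing left
all 9 alternatives checked — unique.

arc(left, 3), arc(left, 4)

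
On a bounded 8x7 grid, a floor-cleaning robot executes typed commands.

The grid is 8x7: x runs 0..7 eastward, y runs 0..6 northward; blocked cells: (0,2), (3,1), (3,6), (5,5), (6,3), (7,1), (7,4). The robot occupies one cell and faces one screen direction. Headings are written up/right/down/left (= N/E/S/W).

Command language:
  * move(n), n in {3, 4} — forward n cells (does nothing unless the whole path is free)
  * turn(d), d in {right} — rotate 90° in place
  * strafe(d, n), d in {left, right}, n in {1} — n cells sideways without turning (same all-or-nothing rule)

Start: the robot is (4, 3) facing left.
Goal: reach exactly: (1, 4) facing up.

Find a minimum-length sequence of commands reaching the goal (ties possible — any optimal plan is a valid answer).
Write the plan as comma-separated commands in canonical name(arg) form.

strafe(right, 1), move(3), turn(right)

begin: (4, 3) facing left
t=1 strafe(right, 1) ⇒ (4, 4) facing left
t=2 move(3) ⇒ (1, 4) facing left
t=3 turn(right) ⇒ (1, 4) facing up
nothing shorter than 3 reaches the goal.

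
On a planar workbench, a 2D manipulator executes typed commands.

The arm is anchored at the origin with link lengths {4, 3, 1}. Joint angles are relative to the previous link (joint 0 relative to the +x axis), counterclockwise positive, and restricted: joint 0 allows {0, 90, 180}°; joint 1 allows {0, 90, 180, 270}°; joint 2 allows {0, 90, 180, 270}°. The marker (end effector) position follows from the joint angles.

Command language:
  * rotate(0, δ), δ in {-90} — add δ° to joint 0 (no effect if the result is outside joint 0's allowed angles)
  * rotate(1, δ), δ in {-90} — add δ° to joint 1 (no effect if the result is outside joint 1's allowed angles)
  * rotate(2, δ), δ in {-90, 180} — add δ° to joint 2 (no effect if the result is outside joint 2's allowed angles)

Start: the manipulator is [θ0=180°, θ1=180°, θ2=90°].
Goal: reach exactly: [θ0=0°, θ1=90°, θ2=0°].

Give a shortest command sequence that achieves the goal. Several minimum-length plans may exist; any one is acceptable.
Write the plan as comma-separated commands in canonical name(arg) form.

initial: [θ0=180°, θ1=180°, θ2=90°]
t=1 rotate(1, -90) ⇒ [θ0=180°, θ1=90°, θ2=90°]
t=2 rotate(0, -90) ⇒ [θ0=90°, θ1=90°, θ2=90°]
t=3 rotate(0, -90) ⇒ [θ0=0°, θ1=90°, θ2=90°]
t=4 rotate(2, -90) ⇒ [θ0=0°, θ1=90°, θ2=0°]
shorter routes all fall short; 4 is best.

rotate(1, -90), rotate(0, -90), rotate(0, -90), rotate(2, -90)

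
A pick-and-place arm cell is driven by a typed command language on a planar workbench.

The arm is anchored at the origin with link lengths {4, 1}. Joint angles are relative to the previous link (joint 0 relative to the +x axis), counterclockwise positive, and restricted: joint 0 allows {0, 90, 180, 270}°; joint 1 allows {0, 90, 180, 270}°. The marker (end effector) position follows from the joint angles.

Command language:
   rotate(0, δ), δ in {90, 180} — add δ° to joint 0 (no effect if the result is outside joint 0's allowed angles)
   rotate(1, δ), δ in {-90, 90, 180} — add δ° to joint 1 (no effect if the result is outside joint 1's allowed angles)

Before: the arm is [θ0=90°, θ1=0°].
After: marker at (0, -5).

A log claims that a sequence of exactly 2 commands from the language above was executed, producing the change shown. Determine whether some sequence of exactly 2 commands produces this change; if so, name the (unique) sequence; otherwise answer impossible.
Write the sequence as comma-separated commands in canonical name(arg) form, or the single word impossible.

rotate(0, 90), rotate(0, 90)

start: [θ0=90°, θ1=0°]
[1] after rotate(0, 90): [θ0=180°, θ1=0°]
[2] after rotate(0, 90): [θ0=270°, θ1=0°]
all 25 alternatives checked — unique.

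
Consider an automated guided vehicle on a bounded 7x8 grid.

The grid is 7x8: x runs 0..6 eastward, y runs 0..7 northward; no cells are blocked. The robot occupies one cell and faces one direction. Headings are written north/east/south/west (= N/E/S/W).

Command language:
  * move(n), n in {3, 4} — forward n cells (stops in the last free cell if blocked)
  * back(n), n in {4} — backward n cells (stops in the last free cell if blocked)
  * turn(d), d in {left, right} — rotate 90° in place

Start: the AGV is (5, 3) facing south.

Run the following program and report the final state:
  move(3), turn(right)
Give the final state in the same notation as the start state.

(5, 0) facing west

t0: (5, 3) facing south
t=1 move(3) ⇒ (5, 0) facing south
t=2 turn(right) ⇒ (5, 0) facing west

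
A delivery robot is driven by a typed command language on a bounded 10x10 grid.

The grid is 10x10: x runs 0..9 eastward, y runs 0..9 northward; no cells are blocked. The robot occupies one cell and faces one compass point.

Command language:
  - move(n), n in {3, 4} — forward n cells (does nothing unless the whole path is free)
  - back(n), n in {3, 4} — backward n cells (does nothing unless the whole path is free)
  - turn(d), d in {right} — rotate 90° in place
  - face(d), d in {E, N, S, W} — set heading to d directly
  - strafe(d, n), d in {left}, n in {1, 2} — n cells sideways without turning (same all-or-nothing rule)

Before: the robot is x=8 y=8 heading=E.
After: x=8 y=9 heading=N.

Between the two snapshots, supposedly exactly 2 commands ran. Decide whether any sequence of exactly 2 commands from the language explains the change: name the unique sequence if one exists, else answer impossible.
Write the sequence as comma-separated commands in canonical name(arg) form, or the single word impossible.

key: cell and facing (now N) both changed — the 2 commands mix motion and turning
t0: x=8 y=8 heading=E
1. strafe(left, 1) → x=8 y=9 heading=E
2. face(N) → x=8 y=9 heading=N
uniquely the one of 121 2-step routes that fits.

strafe(left, 1), face(N)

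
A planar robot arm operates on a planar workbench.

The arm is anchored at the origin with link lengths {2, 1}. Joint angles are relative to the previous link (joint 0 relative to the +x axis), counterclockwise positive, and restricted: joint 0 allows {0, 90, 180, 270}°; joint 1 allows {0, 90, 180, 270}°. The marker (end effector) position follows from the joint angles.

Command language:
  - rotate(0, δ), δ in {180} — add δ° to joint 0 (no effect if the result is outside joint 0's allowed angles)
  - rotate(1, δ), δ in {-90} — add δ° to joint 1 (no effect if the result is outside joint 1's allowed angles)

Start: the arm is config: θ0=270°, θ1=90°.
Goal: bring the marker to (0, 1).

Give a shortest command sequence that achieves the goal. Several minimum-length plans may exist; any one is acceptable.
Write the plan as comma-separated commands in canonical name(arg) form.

t0: config: θ0=270°, θ1=90°
step 1 (rotate(0, 180)): config: θ0=90°, θ1=90°
step 2 (rotate(1, -90)): config: θ0=90°, θ1=0°
step 3 (rotate(1, -90)): config: θ0=90°, θ1=270°
step 4 (rotate(1, -90)): config: θ0=90°, θ1=180°
shorter routes all fall short; 4 is best.

rotate(0, 180), rotate(1, -90), rotate(1, -90), rotate(1, -90)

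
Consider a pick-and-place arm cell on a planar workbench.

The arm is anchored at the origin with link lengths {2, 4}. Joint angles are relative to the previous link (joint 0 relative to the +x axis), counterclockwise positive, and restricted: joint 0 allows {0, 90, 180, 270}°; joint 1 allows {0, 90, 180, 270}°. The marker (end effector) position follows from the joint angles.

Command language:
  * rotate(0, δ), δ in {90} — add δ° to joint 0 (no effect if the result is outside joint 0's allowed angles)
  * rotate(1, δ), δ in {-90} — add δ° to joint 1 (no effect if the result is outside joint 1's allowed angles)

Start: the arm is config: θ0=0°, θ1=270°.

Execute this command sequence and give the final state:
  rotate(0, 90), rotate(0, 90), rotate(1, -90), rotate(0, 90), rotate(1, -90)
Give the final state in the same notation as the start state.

initial: config: θ0=0°, θ1=270°
step 1 (rotate(0, 90)): config: θ0=90°, θ1=270°
step 2 (rotate(0, 90)): config: θ0=180°, θ1=270°
step 3 (rotate(1, -90)): config: θ0=180°, θ1=180°
step 4 (rotate(0, 90)): config: θ0=270°, θ1=180°
step 5 (rotate(1, -90)): config: θ0=270°, θ1=90°

config: θ0=270°, θ1=90°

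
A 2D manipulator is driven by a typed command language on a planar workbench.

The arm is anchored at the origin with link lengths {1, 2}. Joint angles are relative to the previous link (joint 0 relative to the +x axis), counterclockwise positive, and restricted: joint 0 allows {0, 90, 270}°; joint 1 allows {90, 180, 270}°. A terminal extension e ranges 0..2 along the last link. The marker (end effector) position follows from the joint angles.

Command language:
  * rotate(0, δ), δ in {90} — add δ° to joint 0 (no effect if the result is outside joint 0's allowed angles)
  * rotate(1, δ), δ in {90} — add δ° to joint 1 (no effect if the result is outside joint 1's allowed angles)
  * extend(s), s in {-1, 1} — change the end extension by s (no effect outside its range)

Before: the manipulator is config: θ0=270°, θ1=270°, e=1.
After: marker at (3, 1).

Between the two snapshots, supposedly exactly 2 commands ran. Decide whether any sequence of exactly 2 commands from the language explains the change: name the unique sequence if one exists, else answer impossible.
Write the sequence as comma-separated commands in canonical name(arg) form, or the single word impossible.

rotate(0, 90), rotate(0, 90)

from: config: θ0=270°, θ1=270°, e=1
[1] after rotate(0, 90): config: θ0=0°, θ1=270°, e=1
[2] after rotate(0, 90): config: θ0=90°, θ1=270°, e=1
all 16 alternatives checked — unique.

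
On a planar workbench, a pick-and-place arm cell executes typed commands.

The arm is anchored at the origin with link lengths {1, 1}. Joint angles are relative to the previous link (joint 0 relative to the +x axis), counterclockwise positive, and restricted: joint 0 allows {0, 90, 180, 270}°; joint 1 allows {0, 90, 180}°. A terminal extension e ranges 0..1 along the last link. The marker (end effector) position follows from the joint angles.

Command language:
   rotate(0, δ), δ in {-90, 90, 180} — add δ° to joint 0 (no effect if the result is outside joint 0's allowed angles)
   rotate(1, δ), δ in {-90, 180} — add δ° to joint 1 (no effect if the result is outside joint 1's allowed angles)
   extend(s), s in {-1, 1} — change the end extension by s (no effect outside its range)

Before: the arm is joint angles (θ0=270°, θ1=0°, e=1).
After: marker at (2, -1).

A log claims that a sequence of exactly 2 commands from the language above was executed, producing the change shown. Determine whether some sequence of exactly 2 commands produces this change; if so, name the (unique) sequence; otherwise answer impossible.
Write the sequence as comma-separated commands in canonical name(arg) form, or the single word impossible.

rotate(1, 180), rotate(1, -90)

key: order matters: swapping rotate(1, 180) and rotate(1, -90) lands elsewhere
t0: joint angles (θ0=270°, θ1=0°, e=1)
step 1 (rotate(1, 180)): joint angles (θ0=270°, θ1=180°, e=1)
step 2 (rotate(1, -90)): joint angles (θ0=270°, θ1=90°, e=1)
no other 2-command option fits: unique.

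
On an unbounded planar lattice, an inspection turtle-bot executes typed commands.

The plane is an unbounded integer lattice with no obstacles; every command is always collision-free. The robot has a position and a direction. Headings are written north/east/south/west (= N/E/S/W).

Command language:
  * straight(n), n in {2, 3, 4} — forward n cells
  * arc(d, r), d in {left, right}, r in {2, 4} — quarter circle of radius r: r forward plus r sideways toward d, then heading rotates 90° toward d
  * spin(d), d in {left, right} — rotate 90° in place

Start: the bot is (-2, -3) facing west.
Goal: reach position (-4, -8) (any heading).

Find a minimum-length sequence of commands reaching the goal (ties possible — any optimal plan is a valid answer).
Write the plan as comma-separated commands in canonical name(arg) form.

arc(left, 2), straight(3)

t0: (-2, -3) facing west
t=1 arc(left, 2) ⇒ (-4, -5) facing south
t=2 straight(3) ⇒ (-4, -8) facing south
nothing shorter than 2 reaches the goal.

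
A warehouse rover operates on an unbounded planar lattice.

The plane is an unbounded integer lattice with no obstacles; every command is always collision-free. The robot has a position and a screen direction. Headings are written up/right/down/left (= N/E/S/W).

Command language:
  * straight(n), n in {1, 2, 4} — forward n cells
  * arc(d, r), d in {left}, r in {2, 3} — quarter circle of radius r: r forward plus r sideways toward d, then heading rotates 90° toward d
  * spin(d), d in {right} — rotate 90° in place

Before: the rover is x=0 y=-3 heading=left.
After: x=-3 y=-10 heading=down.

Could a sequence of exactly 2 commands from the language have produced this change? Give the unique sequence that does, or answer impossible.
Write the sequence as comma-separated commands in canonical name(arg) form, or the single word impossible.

arc(left, 3), straight(4)

key: position moved to (-3,-10) AND the heading swung to S — translation plus rotation needed
start: x=0 y=-3 heading=left
t=1 arc(left, 3) ⇒ x=-3 y=-6 heading=down
t=2 straight(4) ⇒ x=-3 y=-10 heading=down
uniquely the one of 36 2-step routes that fits.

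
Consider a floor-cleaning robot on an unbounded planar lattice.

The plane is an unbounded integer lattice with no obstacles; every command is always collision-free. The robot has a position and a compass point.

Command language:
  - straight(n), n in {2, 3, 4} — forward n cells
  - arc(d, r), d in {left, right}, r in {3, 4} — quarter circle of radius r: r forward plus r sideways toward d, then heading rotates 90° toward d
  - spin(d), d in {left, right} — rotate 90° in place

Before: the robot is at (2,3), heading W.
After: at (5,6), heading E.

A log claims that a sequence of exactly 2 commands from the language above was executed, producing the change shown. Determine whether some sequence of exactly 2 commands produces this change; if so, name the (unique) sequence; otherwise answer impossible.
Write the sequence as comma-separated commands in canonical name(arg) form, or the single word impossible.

spin(right), arc(right, 3)

key: running arc(right, 3) before spin(right) would end elsewhere — order is forced
initial: at (2,3), heading W
1. spin(right) → at (2,3), heading N
2. arc(right, 3) → at (5,6), heading E
no rival 2-sequence matches.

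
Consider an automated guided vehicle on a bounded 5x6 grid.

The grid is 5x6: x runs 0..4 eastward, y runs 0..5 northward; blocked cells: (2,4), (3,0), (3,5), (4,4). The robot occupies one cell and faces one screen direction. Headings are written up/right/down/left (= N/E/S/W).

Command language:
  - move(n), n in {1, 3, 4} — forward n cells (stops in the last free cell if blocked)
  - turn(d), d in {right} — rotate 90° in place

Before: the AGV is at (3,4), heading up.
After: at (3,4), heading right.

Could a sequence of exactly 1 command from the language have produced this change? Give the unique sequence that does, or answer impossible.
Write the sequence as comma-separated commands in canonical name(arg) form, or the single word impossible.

turn(right)

key: parked at (3,4) the whole time — nothing moves the robot
t0: at (3,4), heading up
step 1 (turn(right)): at (3,4), heading right
no rival 1-sequence matches.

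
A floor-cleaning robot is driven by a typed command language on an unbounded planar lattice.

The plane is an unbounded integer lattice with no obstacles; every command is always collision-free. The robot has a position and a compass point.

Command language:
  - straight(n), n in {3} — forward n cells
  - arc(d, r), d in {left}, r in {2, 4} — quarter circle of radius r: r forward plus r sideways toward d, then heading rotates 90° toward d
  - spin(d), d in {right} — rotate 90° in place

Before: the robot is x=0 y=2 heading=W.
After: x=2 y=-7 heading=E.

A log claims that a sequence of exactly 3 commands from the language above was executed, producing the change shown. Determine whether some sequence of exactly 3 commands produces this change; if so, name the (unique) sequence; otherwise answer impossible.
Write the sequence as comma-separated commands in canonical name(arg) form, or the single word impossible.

key: order matters: swapping arc(left, 2) and arc(left, 4) lands elsewhere
start: x=0 y=2 heading=W
1. arc(left, 2) → x=-2 y=0 heading=S
2. straight(3) → x=-2 y=-3 heading=S
3. arc(left, 4) → x=2 y=-7 heading=E
uniquely the one of 64 3-step routes that fits.

arc(left, 2), straight(3), arc(left, 4)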